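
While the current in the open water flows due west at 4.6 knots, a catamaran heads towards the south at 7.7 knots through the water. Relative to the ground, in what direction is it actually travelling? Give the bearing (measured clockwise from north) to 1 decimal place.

Taking east as x and north as y: velocity relative to the water = (0.000, -7.700) knots; the water relative to ground = (-4.600, 0.000) knots.
Velocity relative to ground = (0.000, -7.700) + (-4.600, 0.000) = (-4.600, -7.700) knots.
Bearing = atan2(-4.60, -7.70) = 210.85° clockwise from north.

210.9°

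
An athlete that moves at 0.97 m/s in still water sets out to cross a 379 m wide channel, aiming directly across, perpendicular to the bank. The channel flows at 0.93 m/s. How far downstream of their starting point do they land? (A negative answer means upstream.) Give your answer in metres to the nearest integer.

363 m

Perpendicular speed = 0.970 m/s; crossing time = 379 / 0.970 = 390.722 s.
Net downstream speed = 0.930 m/s.
Drift = 0.930 × 390.722 = 363.371 m (downstream).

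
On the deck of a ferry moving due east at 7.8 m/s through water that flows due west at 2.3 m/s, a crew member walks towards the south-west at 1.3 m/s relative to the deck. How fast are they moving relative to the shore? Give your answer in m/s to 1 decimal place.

4.7 m/s

In east/north components (m/s): crew member relative to ferry = (-0.919, -0.919); ferry relative to water = (7.800, 0.000); water relative to ground = (-2.300, 0.000).
Sum = (4.581, -0.919) m/s.
Speed = |(4.581, -0.919)| = 4.672 m/s.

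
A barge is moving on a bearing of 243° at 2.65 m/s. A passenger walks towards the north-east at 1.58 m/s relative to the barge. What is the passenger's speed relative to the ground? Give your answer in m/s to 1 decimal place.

1.2 m/s

Taking east as x and north as y: barge velocity = (-2.361, -1.203) m/s; passenger velocity relative to barge = (1.117, 1.117) m/s.
Velocity relative to ground = (-2.361, -1.203) + (1.117, 1.117) = (-1.244, -0.086) m/s.
Speed = |(-1.244, -0.086)| = 1.247 m/s.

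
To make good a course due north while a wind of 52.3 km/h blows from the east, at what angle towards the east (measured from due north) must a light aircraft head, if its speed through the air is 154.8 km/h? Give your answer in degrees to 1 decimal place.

19.7°

The wind pushes perpendicular to the desired track; the heading must have a component into the wind equal to 52.3 km/h: 154.8 sin θ = 52.3.
sin θ = 0.3379, so θ = 19.746°.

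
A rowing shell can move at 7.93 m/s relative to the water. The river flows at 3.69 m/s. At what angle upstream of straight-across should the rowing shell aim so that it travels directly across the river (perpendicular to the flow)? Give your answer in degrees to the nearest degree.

28°

To cancel the current, the upstream component of the rowing shell's velocity must equal the flow: 7.93 sin θ = 3.69.
sin θ = 3.69 / 7.93 = 0.4653.
θ = arcsin(0.4653) = 27.731°.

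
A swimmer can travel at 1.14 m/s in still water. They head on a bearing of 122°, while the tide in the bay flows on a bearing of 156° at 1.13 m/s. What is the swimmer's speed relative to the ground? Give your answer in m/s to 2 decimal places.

Taking east as x and north as y: velocity relative to the water = (0.967, -0.604) m/s; the water relative to ground = (0.460, -1.032) m/s.
Velocity relative to ground = (0.967, -0.604) + (0.460, -1.032) = (1.426, -1.636) m/s.
Speed = |(1.426, -1.636)| = 2.171 m/s.

2.17 m/s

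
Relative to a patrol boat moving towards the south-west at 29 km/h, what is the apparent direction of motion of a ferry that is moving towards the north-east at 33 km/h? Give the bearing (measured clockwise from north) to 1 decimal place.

Taking east as x and north as y: ferry velocity = (23.335, 23.335) km/h; patrol boat velocity = (-20.506, -20.506) km/h.
Velocity of ferry relative to patrol boat = (23.335, 23.335) − (-20.506, -20.506) = (43.841, 43.841) km/h.
Bearing = atan2(43.84, 43.84) = 45.00° clockwise from north.

045.0°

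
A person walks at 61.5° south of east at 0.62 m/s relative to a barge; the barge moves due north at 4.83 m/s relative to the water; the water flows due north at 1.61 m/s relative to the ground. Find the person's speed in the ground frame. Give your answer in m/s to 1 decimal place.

5.9 m/s

In east/north components (m/s): person relative to barge = (0.296, -0.545); barge relative to water = (0.000, 4.830); water relative to ground = (0.000, 1.610).
Sum = (0.296, 5.895) m/s.
Speed = |(0.296, 5.895)| = 5.903 m/s.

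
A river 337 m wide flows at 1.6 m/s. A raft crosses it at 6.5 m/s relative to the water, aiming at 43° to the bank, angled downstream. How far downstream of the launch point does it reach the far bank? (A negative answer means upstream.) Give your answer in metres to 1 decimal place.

Perpendicular speed = 4.433 m/s; crossing time = 337 / 4.433 = 76.021 s.
Net downstream speed = 6.354 m/s.
Drift = 6.354 × 76.021 = 483.022 m (downstream).

483.0 m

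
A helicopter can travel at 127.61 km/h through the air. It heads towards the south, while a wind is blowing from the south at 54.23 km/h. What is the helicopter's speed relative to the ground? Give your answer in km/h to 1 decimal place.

Taking east as x and north as y: velocity relative to the air = (0.000, -127.610) km/h; the air relative to ground = (0.000, 54.230) km/h.
Velocity relative to ground = (0.000, -127.610) + (0.000, 54.230) = (0.000, -73.380) km/h.
Speed = |(0.000, -73.380)| = 73.380 km/h.

73.4 km/h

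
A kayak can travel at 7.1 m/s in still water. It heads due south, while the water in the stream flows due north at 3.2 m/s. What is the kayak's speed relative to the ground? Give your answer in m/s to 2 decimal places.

3.90 m/s

Taking east as x and north as y: velocity relative to the water = (0.000, -7.100) m/s; the water relative to ground = (0.000, 3.200) m/s.
Velocity relative to ground = (0.000, -7.100) + (0.000, 3.200) = (0.000, -3.900) m/s.
Speed = |(0.000, -3.900)| = 3.900 m/s.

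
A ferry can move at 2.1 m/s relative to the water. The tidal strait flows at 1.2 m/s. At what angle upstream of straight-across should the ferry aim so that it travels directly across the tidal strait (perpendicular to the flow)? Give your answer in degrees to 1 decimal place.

34.8°

To cancel the current, the upstream component of the ferry's velocity must equal the flow: 2.1 sin θ = 1.2.
sin θ = 1.2 / 2.1 = 0.5714.
θ = arcsin(0.5714) = 34.850°.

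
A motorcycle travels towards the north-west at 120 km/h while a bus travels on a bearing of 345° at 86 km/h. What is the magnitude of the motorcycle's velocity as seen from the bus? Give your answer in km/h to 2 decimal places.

62.62 km/h

Taking east as x and north as y: motorcycle velocity = (-84.853, 84.853) km/h; bus velocity = (-22.258, 83.070) km/h.
Velocity of motorcycle relative to bus = (-84.853, 84.853) − (-22.258, 83.070) = (-62.594, 1.783) km/h.
Magnitude = |(-62.594, 1.783)| = 62.620 km/h.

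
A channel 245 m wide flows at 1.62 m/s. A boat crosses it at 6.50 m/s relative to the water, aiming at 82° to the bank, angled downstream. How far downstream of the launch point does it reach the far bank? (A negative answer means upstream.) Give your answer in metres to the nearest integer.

96 m

Perpendicular speed = 6.437 m/s; crossing time = 245 / 6.437 = 38.063 s.
Net downstream speed = 2.525 m/s.
Drift = 2.525 × 38.063 = 96.094 m (downstream).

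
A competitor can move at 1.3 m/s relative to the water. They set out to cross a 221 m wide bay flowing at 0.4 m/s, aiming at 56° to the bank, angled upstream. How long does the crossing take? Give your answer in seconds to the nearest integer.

The component of the competitor's velocity perpendicular to the bank is 1.3 × sin 56° = 1.078 m/s.
The flow acts along the bank and has no component across it.
Time = 221 / 1.078 = 205.057 s.

205 s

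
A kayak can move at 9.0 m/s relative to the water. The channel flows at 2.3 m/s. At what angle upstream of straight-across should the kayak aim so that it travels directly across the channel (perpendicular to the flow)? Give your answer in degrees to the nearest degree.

15°

To cancel the current, the upstream component of the kayak's velocity must equal the flow: 9.0 sin θ = 2.3.
sin θ = 2.3 / 9.0 = 0.2556.
θ = arcsin(0.2556) = 14.807°.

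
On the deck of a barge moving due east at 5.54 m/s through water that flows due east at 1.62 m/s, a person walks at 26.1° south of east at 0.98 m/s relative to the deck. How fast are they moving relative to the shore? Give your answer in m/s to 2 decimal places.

8.05 m/s

In east/north components (m/s): person relative to barge = (0.880, -0.431); barge relative to water = (5.540, 0.000); water relative to ground = (1.620, 0.000).
Sum = (8.040, -0.431) m/s.
Speed = |(8.040, -0.431)| = 8.052 m/s.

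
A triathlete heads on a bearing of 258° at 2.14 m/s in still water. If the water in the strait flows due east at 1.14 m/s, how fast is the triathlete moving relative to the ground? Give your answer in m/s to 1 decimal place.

1.1 m/s

Taking east as x and north as y: velocity relative to the water = (-2.093, -0.445) m/s; the water relative to ground = (1.140, 0.000) m/s.
Velocity relative to ground = (-2.093, -0.445) + (1.140, 0.000) = (-0.953, -0.445) m/s.
Speed = |(-0.953, -0.445)| = 1.052 m/s.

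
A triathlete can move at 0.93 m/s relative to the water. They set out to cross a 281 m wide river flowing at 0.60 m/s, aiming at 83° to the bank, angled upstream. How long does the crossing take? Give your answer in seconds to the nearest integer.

The component of the triathlete's velocity perpendicular to the bank is 0.93 × sin 83° = 0.923 m/s.
The flow acts along the bank and has no component across it.
Time = 281 / 0.923 = 304.420 s.

304 s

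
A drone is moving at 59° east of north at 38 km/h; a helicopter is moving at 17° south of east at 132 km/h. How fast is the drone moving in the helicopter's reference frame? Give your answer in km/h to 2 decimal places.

Taking east as x and north as y: drone velocity = (32.572, 19.571) km/h; helicopter velocity = (126.232, -38.593) km/h.
Velocity of drone relative to helicopter = (32.572, 19.571) − (126.232, -38.593) = (-93.660, 58.165) km/h.
Magnitude = |(-93.660, 58.165)| = 110.251 km/h.

110.25 km/h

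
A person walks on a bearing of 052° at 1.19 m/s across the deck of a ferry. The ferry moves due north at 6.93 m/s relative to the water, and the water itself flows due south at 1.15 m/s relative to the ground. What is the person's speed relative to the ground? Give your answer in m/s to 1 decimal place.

6.6 m/s

In east/north components (m/s): person relative to ferry = (0.938, 0.733); ferry relative to water = (0.000, 6.930); water relative to ground = (0.000, -1.150).
Sum = (0.938, 6.513) m/s.
Speed = |(0.938, 6.513)| = 6.580 m/s.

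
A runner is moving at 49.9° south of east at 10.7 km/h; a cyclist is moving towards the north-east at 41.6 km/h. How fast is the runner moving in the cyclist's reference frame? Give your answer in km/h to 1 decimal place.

Taking east as x and north as y: runner velocity = (6.892, -8.185) km/h; cyclist velocity = (29.416, 29.416) km/h.
Velocity of runner relative to cyclist = (6.892, -8.185) − (29.416, 29.416) = (-22.524, -37.600) km/h.
Magnitude = |(-22.524, -37.600)| = 43.830 km/h.

43.8 km/h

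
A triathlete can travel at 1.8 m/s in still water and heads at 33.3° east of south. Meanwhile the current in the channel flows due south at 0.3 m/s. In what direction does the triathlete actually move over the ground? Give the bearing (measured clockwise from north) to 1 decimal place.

151.3°

Taking east as x and north as y: velocity relative to the water = (0.988, -1.504) m/s; the water relative to ground = (0.000, -0.300) m/s.
Velocity relative to ground = (0.988, -1.504) + (0.000, -0.300) = (0.988, -1.804) m/s.
Bearing = atan2(0.99, -1.80) = 151.29° clockwise from north.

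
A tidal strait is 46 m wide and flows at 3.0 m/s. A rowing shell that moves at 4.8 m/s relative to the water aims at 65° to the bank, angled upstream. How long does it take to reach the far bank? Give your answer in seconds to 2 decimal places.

10.57 s

The component of the rowing shell's velocity perpendicular to the bank is 4.8 × sin 65° = 4.350 m/s.
The current is parallel to the bank, so it does not affect the crossing time.
Time = 46 / 4.350 = 10.574 s.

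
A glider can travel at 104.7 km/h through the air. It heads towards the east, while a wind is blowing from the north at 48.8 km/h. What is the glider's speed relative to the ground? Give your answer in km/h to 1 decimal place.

115.5 km/h

Taking east as x and north as y: velocity relative to the air = (104.700, 0.000) km/h; the air relative to ground = (0.000, -48.800) km/h.
Velocity relative to ground = (104.700, 0.000) + (0.000, -48.800) = (104.700, -48.800) km/h.
Speed = |(104.700, -48.800)| = 115.514 km/h.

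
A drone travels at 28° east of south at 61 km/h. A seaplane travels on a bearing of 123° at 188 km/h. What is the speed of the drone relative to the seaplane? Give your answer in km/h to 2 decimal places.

137.86 km/h

Taking east as x and north as y: drone velocity = (28.638, -53.860) km/h; seaplane velocity = (157.670, -102.392) km/h.
Velocity of drone relative to seaplane = (28.638, -53.860) − (157.670, -102.392) = (-129.032, 48.532) km/h.
Magnitude = |(-129.032, 48.532)| = 137.858 km/h.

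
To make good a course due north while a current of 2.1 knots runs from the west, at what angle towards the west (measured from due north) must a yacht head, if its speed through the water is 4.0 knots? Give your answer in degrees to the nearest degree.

32°

The current pushes perpendicular to the desired track; the heading must have a component into the current equal to 2.1 knots: 4.0 sin θ = 2.1.
sin θ = 0.5250, so θ = 31.668°.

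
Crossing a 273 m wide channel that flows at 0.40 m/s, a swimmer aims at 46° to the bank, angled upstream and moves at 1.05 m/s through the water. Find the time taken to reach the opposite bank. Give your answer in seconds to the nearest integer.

The component of the swimmer's velocity perpendicular to the bank is 1.05 × sin 46° = 0.755 m/s.
Only the cross-stream component determines the crossing time; the current contributes nothing perpendicular to the bank.
Time = 273 / 0.755 = 361.443 s.

361 s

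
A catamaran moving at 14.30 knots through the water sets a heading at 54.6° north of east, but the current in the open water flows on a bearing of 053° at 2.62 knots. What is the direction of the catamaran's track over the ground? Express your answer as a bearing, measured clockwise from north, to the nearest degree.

Taking east as x and north as y: velocity relative to the water = (8.284, 11.656) knots; the water relative to ground = (2.092, 1.577) knots.
Velocity relative to ground = (8.284, 11.656) + (2.092, 1.577) = (10.376, 13.233) knots.
Bearing = atan2(10.38, 13.23) = 38.10° clockwise from north.

038°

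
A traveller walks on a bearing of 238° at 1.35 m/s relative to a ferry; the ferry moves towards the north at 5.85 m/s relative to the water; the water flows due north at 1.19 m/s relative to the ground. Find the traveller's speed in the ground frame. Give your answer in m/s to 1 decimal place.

In east/north components (m/s): traveller relative to ferry = (-1.145, -0.715); ferry relative to water = (0.000, 5.850); water relative to ground = (0.000, 1.190).
Sum = (-1.145, 6.325) m/s.
Speed = |(-1.145, 6.325)| = 6.427 m/s.

6.4 m/s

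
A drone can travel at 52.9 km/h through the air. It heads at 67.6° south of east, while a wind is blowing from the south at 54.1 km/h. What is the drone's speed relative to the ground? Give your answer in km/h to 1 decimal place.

20.8 km/h

Taking east as x and north as y: velocity relative to the air = (20.159, -48.908) km/h; the air relative to ground = (0.000, 54.100) km/h.
Velocity relative to ground = (20.159, -48.908) + (0.000, 54.100) = (20.159, 5.192) km/h.
Speed = |(20.159, 5.192)| = 20.816 km/h.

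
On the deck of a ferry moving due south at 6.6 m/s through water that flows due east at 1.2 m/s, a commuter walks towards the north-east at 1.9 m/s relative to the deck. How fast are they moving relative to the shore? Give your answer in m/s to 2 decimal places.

In east/north components (m/s): commuter relative to ferry = (1.344, 1.344); ferry relative to water = (0.000, -6.600); water relative to ground = (1.200, 0.000).
Sum = (2.544, -5.256) m/s.
Speed = |(2.544, -5.256)| = 5.840 m/s.

5.84 m/s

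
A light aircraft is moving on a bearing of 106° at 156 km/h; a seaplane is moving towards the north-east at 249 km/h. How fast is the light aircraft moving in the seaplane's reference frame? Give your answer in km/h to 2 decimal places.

220.62 km/h

Taking east as x and north as y: light aircraft velocity = (149.957, -42.999) km/h; seaplane velocity = (176.070, 176.070) km/h.
Velocity of light aircraft relative to seaplane = (149.957, -42.999) − (176.070, 176.070) = (-26.113, -219.069) km/h.
Magnitude = |(-26.113, -219.069)| = 220.620 km/h.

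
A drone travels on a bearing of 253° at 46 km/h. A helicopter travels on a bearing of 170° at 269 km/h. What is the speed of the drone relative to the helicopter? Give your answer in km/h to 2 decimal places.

Taking east as x and north as y: drone velocity = (-43.990, -13.449) km/h; helicopter velocity = (46.711, -264.913) km/h.
Velocity of drone relative to helicopter = (-43.990, -13.449) − (46.711, -264.913) = (-90.701, 251.464) km/h.
Magnitude = |(-90.701, 251.464)| = 267.322 km/h.

267.32 km/h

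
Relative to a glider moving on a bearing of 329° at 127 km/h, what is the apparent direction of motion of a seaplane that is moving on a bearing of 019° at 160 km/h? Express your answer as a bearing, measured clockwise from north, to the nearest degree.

070°

Taking east as x and north as y: seaplane velocity = (52.091, 151.283) km/h; glider velocity = (-65.410, 108.860) km/h.
Velocity of seaplane relative to glider = (52.091, 151.283) − (-65.410, 108.860) = (117.501, 42.423) km/h.
Bearing = atan2(117.50, 42.42) = 70.15° clockwise from north.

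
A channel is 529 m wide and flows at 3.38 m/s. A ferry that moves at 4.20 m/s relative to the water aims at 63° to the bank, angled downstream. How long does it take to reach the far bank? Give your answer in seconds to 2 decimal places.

141.36 s

The component of the ferry's velocity perpendicular to the bank is 4.20 × sin 63° = 3.742 m/s.
Only the cross-stream component determines the crossing time; the current contributes nothing perpendicular to the bank.
Time = 529 / 3.742 = 141.360 s.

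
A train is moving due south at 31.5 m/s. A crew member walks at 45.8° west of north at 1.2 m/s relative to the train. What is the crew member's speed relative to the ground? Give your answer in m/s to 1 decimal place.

30.7 m/s

Taking east as x and north as y: train velocity = (0.000, -31.500) m/s; crew member velocity relative to train = (-0.860, 0.837) m/s.
Velocity relative to ground = (0.000, -31.500) + (-0.860, 0.837) = (-0.860, -30.663) m/s.
Speed = |(-0.860, -30.663)| = 30.675 m/s.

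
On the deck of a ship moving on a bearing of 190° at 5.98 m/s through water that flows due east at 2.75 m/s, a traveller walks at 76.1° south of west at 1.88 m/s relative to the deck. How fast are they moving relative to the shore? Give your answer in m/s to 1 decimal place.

In east/north components (m/s): traveller relative to ship = (-0.452, -1.825); ship relative to water = (-1.038, -5.889); water relative to ground = (2.750, 0.000).
Sum = (1.260, -7.714) m/s.
Speed = |(1.260, -7.714)| = 7.816 m/s.

7.8 m/s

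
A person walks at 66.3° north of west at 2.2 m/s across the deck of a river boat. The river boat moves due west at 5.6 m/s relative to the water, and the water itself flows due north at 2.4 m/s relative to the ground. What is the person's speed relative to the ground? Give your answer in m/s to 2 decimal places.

In east/north components (m/s): person relative to river boat = (-0.884, 2.014); river boat relative to water = (-5.600, 0.000); water relative to ground = (0.000, 2.400).
Sum = (-6.484, 4.414) m/s.
Speed = |(-6.484, 4.414)| = 7.844 m/s.

7.84 m/s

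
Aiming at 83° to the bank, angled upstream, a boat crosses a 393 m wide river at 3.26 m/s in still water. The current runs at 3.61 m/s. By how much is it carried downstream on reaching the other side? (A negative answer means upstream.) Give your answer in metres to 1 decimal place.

390.2 m

Perpendicular speed = 3.236 m/s; crossing time = 393 / 3.236 = 121.457 s.
Net downstream speed = 3.213 m/s.
Drift = 3.213 × 121.457 = 390.207 m (downstream).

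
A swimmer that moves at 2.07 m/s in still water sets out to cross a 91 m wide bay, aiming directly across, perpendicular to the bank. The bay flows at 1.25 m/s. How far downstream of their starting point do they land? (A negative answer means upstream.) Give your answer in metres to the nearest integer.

55 m

Perpendicular speed = 2.070 m/s; crossing time = 91 / 2.070 = 43.961 s.
Net downstream speed = 1.250 m/s.
Drift = 1.250 × 43.961 = 54.952 m (downstream).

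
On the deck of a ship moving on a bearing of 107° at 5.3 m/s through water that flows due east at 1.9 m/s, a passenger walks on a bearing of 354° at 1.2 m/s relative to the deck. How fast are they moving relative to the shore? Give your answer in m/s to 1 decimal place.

6.9 m/s

In east/north components (m/s): passenger relative to ship = (-0.125, 1.193); ship relative to water = (5.068, -1.550); water relative to ground = (1.900, 0.000).
Sum = (6.843, -0.356) m/s.
Speed = |(6.843, -0.356)| = 6.852 m/s.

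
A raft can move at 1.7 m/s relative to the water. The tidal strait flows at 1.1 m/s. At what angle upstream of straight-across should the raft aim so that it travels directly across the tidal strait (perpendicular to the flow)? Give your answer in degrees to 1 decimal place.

To cancel the current, the upstream component of the raft's velocity must equal the flow: 1.7 sin θ = 1.1.
sin θ = 1.1 / 1.7 = 0.6471.
θ = arcsin(0.6471) = 40.320°.

40.3°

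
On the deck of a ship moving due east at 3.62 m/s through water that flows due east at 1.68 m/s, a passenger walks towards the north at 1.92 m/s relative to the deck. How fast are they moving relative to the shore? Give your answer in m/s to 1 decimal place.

5.6 m/s

In east/north components (m/s): passenger relative to ship = (0.000, 1.920); ship relative to water = (3.620, 0.000); water relative to ground = (1.680, 0.000).
Sum = (5.300, 1.920) m/s.
Speed = |(5.300, 1.920)| = 5.637 m/s.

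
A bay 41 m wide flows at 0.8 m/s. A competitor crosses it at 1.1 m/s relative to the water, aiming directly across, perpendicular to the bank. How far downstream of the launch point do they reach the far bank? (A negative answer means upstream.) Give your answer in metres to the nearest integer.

30 m

Perpendicular speed = 1.100 m/s; crossing time = 41 / 1.100 = 37.273 s.
Net downstream speed = 0.800 m/s.
Drift = 0.800 × 37.273 = 29.818 m (downstream).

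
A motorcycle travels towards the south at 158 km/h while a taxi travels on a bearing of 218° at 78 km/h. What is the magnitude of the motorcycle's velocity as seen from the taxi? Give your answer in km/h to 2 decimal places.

107.82 km/h

Taking east as x and north as y: motorcycle velocity = (0.000, -158.000) km/h; taxi velocity = (-48.022, -61.465) km/h.
Velocity of motorcycle relative to taxi = (0.000, -158.000) − (-48.022, -61.465) = (48.022, -96.535) km/h.
Magnitude = |(48.022, -96.535)| = 107.820 km/h.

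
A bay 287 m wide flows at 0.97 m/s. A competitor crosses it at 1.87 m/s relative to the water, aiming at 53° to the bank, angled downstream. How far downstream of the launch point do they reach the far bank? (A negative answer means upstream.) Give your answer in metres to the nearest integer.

403 m

Perpendicular speed = 1.493 m/s; crossing time = 287 / 1.493 = 192.173 s.
Net downstream speed = 2.095 m/s.
Drift = 2.095 × 192.173 = 402.678 m (downstream).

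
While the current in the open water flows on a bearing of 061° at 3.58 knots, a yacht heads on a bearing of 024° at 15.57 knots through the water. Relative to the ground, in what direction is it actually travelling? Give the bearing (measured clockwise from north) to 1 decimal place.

030.7°

Taking east as x and north as y: velocity relative to the water = (6.333, 14.224) knots; the water relative to ground = (3.131, 1.736) knots.
Velocity relative to ground = (6.333, 14.224) + (3.131, 1.736) = (9.464, 15.960) knots.
Bearing = atan2(9.46, 15.96) = 30.67° clockwise from north.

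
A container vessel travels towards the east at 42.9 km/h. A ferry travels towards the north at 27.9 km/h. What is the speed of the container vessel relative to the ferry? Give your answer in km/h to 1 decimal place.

Taking east as x and north as y: container vessel velocity = (42.900, 0.000) km/h; ferry velocity = (0.000, 27.900) km/h.
Velocity of container vessel relative to ferry = (42.900, 0.000) − (0.000, 27.900) = (42.900, -27.900) km/h.
Magnitude = |(42.900, -27.900)| = 51.174 km/h.

51.2 km/h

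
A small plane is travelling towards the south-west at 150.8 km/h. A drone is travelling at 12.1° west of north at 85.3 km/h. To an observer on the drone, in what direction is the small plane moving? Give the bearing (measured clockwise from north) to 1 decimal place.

Taking east as x and north as y: small plane velocity = (-106.632, -106.632) km/h; drone velocity = (-17.880, 83.405) km/h.
Velocity of small plane relative to drone = (-106.632, -106.632) − (-17.880, 83.405) = (-88.751, -190.037) km/h.
Bearing = atan2(-88.75, -190.04) = 205.03° clockwise from north.

205.0°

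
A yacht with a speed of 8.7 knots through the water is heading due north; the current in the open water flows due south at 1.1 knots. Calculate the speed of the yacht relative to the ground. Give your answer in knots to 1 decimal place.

7.6 knots

Taking east as x and north as y: velocity relative to the water = (0.000, 8.700) knots; the water relative to ground = (0.000, -1.100) knots.
Velocity relative to ground = (0.000, 8.700) + (0.000, -1.100) = (0.000, 7.600) knots.
Speed = |(0.000, 7.600)| = 7.600 knots.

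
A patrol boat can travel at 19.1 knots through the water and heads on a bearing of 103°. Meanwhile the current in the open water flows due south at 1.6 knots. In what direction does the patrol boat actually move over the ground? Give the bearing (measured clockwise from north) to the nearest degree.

108°

Taking east as x and north as y: velocity relative to the water = (18.610, -4.297) knots; the water relative to ground = (0.000, -1.600) knots.
Velocity relative to ground = (18.610, -4.297) + (0.000, -1.600) = (18.610, -5.897) knots.
Bearing = atan2(18.61, -5.90) = 107.58° clockwise from north.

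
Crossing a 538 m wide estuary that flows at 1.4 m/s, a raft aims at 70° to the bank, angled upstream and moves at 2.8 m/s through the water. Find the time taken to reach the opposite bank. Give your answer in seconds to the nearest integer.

The component of the raft's velocity perpendicular to the bank is 2.8 × sin 70° = 2.631 m/s.
The flow acts along the bank and has no component across it.
Time = 538 / 2.631 = 204.474 s.

204 s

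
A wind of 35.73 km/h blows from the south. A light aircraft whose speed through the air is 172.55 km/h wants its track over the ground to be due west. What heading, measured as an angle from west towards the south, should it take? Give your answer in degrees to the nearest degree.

12°

The wind pushes perpendicular to the desired track; the heading must have a component into the wind equal to 35.73 km/h: 172.55 sin θ = 35.73.
sin θ = 0.2071, so θ = 11.951°.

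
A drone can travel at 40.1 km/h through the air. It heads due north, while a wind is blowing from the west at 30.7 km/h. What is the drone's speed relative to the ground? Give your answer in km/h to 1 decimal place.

Taking east as x and north as y: velocity relative to the air = (0.000, 40.100) km/h; the air relative to ground = (30.700, 0.000) km/h.
Velocity relative to ground = (0.000, 40.100) + (30.700, 0.000) = (30.700, 40.100) km/h.
Speed = |(30.700, 40.100)| = 50.502 km/h.

50.5 km/h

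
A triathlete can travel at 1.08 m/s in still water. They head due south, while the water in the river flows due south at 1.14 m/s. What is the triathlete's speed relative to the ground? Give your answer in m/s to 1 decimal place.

Taking east as x and north as y: velocity relative to the water = (0.000, -1.080) m/s; the water relative to ground = (0.000, -1.140) m/s.
Velocity relative to ground = (0.000, -1.080) + (0.000, -1.140) = (0.000, -2.220) m/s.
Speed = |(0.000, -2.220)| = 2.220 m/s.

2.2 m/s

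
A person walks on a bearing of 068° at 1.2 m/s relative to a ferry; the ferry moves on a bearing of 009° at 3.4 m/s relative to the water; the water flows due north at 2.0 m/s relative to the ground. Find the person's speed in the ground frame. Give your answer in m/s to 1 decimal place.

6.0 m/s

In east/north components (m/s): person relative to ferry = (1.113, 0.450); ferry relative to water = (0.532, 3.358); water relative to ground = (0.000, 2.000).
Sum = (1.644, 5.808) m/s.
Speed = |(1.644, 5.808)| = 6.036 m/s.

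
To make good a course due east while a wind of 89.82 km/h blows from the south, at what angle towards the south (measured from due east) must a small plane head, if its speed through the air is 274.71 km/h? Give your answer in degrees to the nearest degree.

The wind pushes perpendicular to the desired track; the heading must have a component into the wind equal to 89.82 km/h: 274.71 sin θ = 89.82.
sin θ = 0.3270, so θ = 19.085°.

19°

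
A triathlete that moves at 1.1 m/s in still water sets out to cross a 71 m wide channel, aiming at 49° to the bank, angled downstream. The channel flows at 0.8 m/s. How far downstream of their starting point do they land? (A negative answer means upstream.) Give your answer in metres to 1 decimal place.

130.1 m

Perpendicular speed = 0.830 m/s; crossing time = 71 / 0.830 = 85.524 s.
Net downstream speed = 1.522 m/s.
Drift = 1.522 × 85.524 = 130.138 m (downstream).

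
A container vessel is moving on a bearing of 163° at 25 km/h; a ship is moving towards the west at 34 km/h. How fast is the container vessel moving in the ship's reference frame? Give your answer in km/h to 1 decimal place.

47.7 km/h

Taking east as x and north as y: container vessel velocity = (7.309, -23.908) km/h; ship velocity = (-34.000, 0.000) km/h.
Velocity of container vessel relative to ship = (7.309, -23.908) − (-34.000, 0.000) = (41.309, -23.908) km/h.
Magnitude = |(41.309, -23.908)| = 47.729 km/h.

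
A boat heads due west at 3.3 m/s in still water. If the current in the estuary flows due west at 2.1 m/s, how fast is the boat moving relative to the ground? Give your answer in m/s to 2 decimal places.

5.40 m/s

Taking east as x and north as y: velocity relative to the water = (-3.300, 0.000) m/s; the water relative to ground = (-2.100, 0.000) m/s.
Velocity relative to ground = (-3.300, 0.000) + (-2.100, 0.000) = (-5.400, 0.000) m/s.
Speed = |(-5.400, 0.000)| = 5.400 m/s.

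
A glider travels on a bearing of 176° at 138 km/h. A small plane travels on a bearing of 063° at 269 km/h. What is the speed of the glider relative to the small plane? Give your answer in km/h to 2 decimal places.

Taking east as x and north as y: glider velocity = (9.626, -137.664) km/h; small plane velocity = (239.681, 122.123) km/h.
Velocity of glider relative to small plane = (9.626, -137.664) − (239.681, 122.123) = (-230.054, -259.787) km/h.
Magnitude = |(-230.054, -259.787)| = 347.008 km/h.

347.01 km/h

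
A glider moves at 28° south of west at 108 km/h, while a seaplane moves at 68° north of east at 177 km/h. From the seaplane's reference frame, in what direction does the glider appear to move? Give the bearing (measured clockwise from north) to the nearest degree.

Taking east as x and north as y: glider velocity = (-95.358, -50.703) km/h; seaplane velocity = (66.305, 164.112) km/h.
Velocity of glider relative to seaplane = (-95.358, -50.703) − (66.305, 164.112) = (-161.664, -214.814) km/h.
Bearing = atan2(-161.66, -214.81) = 216.96° clockwise from north.

217°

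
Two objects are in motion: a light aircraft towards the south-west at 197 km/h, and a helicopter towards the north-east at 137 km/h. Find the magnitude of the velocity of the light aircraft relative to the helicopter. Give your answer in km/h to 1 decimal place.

Taking east as x and north as y: light aircraft velocity = (-139.300, -139.300) km/h; helicopter velocity = (96.874, 96.874) km/h.
Velocity of light aircraft relative to helicopter = (-139.300, -139.300) − (96.874, 96.874) = (-236.174, -236.174) km/h.
Magnitude = |(-236.174, -236.174)| = 334.000 km/h.

334.0 km/h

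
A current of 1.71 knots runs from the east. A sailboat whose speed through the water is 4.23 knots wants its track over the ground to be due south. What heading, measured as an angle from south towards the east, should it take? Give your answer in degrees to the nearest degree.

The current pushes perpendicular to the desired track; the heading must have a component into the current equal to 1.71 knots: 4.23 sin θ = 1.71.
sin θ = 0.4043, so θ = 23.844°.

24°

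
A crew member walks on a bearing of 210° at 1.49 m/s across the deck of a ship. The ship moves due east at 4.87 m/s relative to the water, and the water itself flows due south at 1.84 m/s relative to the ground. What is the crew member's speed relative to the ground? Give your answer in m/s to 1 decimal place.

In east/north components (m/s): crew member relative to ship = (-0.745, -1.290); ship relative to water = (4.870, 0.000); water relative to ground = (0.000, -1.840).
Sum = (4.125, -3.130) m/s.
Speed = |(4.125, -3.130)| = 5.178 m/s.

5.2 m/s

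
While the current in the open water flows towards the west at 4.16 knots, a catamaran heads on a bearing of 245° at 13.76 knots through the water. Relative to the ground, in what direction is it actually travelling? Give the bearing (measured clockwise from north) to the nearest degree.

251°

Taking east as x and north as y: velocity relative to the water = (-12.471, -5.815) knots; the water relative to ground = (-4.160, 0.000) knots.
Velocity relative to ground = (-12.471, -5.815) + (-4.160, 0.000) = (-16.631, -5.815) knots.
Bearing = atan2(-16.63, -5.82) = 250.73° clockwise from north.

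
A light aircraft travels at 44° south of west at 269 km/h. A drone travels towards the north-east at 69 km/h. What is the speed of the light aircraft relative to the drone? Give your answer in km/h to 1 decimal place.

Taking east as x and north as y: light aircraft velocity = (-193.502, -186.863) km/h; drone velocity = (48.790, 48.790) km/h.
Velocity of light aircraft relative to drone = (-193.502, -186.863) − (48.790, 48.790) = (-242.293, -235.653) km/h.
Magnitude = |(-242.293, -235.653)| = 337.992 km/h.

338.0 km/h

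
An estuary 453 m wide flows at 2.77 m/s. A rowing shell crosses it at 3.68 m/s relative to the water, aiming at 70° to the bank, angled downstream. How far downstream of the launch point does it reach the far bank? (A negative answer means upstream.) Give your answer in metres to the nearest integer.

Perpendicular speed = 3.458 m/s; crossing time = 453 / 3.458 = 130.998 s.
Net downstream speed = 4.029 m/s.
Drift = 4.029 × 130.998 = 527.743 m (downstream).

528 m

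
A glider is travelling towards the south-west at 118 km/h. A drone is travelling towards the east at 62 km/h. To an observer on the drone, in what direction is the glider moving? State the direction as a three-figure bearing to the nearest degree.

240°

Taking east as x and north as y: glider velocity = (-83.439, -83.439) km/h; drone velocity = (62.000, 0.000) km/h.
Velocity of glider relative to drone = (-83.439, -83.439) − (62.000, 0.000) = (-145.439, -83.439) km/h.
Bearing = atan2(-145.44, -83.44) = 240.16° clockwise from north.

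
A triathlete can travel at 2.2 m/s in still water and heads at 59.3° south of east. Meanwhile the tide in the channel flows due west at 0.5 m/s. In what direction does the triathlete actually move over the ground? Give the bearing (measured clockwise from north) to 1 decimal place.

Taking east as x and north as y: velocity relative to the water = (1.123, -1.892) m/s; the water relative to ground = (-0.500, 0.000) m/s.
Velocity relative to ground = (1.123, -1.892) + (-0.500, 0.000) = (0.623, -1.892) m/s.
Bearing = atan2(0.62, -1.89) = 161.77° clockwise from north.

161.8°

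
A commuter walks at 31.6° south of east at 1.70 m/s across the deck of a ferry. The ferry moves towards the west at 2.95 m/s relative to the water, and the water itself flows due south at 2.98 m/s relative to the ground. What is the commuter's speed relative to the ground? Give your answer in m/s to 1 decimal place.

In east/north components (m/s): commuter relative to ferry = (1.448, -0.891); ferry relative to water = (-2.950, 0.000); water relative to ground = (0.000, -2.980).
Sum = (-1.502, -3.871) m/s.
Speed = |(-1.502, -3.871)| = 4.152 m/s.

4.2 m/s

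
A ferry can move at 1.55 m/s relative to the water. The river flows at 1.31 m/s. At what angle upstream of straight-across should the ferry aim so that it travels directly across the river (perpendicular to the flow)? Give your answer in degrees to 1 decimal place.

57.7°

To cancel the current, the upstream component of the ferry's velocity must equal the flow: 1.55 sin θ = 1.31.
sin θ = 1.31 / 1.55 = 0.8452.
θ = arcsin(0.8452) = 57.689°.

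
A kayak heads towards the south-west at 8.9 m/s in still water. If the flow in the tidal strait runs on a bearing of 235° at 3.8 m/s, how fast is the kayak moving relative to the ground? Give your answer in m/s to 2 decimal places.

Taking east as x and north as y: velocity relative to the water = (-6.293, -6.293) m/s; the water relative to ground = (-3.113, -2.180) m/s.
Velocity relative to ground = (-6.293, -6.293) + (-3.113, -2.180) = (-9.406, -8.473) m/s.
Speed = |(-9.406, -8.473)| = 12.659 m/s.

12.66 m/s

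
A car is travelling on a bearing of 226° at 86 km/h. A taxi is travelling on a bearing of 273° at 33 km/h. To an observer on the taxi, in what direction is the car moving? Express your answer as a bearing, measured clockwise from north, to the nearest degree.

205°

Taking east as x and north as y: car velocity = (-61.863, -59.741) km/h; taxi velocity = (-32.955, 1.727) km/h.
Velocity of car relative to taxi = (-61.863, -59.741) − (-32.955, 1.727) = (-28.908, -61.468) km/h.
Bearing = atan2(-28.91, -61.47) = 205.19° clockwise from north.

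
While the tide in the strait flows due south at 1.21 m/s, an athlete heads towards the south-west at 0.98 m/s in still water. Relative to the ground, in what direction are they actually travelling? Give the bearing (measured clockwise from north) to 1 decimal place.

Taking east as x and north as y: velocity relative to the water = (-0.693, -0.693) m/s; the water relative to ground = (0.000, -1.210) m/s.
Velocity relative to ground = (-0.693, -0.693) + (0.000, -1.210) = (-0.693, -1.903) m/s.
Bearing = atan2(-0.69, -1.90) = 200.01° clockwise from north.

200.0°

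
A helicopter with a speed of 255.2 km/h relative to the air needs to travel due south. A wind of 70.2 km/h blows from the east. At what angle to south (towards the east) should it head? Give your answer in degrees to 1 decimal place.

16.0°

The wind pushes perpendicular to the desired track; the heading must have a component into the wind equal to 70.2 km/h: 255.2 sin θ = 70.2.
sin θ = 0.2751, so θ = 15.967°.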